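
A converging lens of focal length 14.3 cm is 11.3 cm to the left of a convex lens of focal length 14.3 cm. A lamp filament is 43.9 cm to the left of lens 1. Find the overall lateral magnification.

Lens 1: 1/d_i1 = 1/(14.3) − 1/(43.9) = 0.04715, so d_i1 = 21.21 cm; m₁ = −d_i1/d_o1 = -0.4831.
d_o2 = 11.3 − (21.21) = -9.910 cm (virtual object).
Lens 2: 1/d_i2 = 1/(14.3) − 1/(-9.910) = 0.1708, so d_i2 = 5.853 cm; m₂ = −d_i2/d_o2 = +0.5907.
m = m₁·m₂ = (-0.4831)(+0.5907) = -0.285.

m = -0.285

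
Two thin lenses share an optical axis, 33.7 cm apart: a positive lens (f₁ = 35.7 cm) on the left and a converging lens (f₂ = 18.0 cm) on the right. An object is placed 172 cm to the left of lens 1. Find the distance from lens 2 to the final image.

Lens 1: 1/d_i1 = 1/f₁ − 1/d_o1 = 1/(35.7) − 1/(172) = 0.02220, so d_i1 = 45.05 cm.
The intermediate image is 45.05 cm to the right of lens 1, which lies 11.35 cm to the right of lens 2 — a virtual object — so d_o2 = −11.35 cm.
Lens 2: 1/d_i2 = 1/f₂ − 1/d_o2 = 1/(18.0) − 1/(-11.35) = 0.1437, so d_i2 = 6.96 cm.
The final image is real, 6.96 cm to the right of lens 2 (overall magnification ≈ -0.16).

6.96 cm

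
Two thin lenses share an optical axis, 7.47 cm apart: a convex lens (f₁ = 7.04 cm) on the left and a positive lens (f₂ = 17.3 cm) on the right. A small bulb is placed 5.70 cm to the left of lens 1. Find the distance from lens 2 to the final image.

Lens 1: 1/d_i1 = 1/f₁ − 1/d_o1 = 1/(7.04) − 1/(5.70) = -0.03339, so d_i1 = -29.95 cm.
The intermediate image is 29.95 cm to the left of lens 1 (virtual), which is 7.47 − (-29.95) = 37.42 cm to the left of lens 2, so d_o2 = +37.42 cm.
Lens 2: 1/d_i2 = 1/f₂ − 1/d_o2 = 1/(17.3) − 1/(37.42) = 0.03108, so d_i2 = 32.2 cm.
The final image is real, 32.2 cm to the right of lens 2 (overall magnification ≈ -4.5).

32.2 cm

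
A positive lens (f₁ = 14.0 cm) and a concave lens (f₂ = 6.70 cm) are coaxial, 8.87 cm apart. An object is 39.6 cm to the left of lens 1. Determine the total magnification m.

Lens 1: 1/d_i1 = 1/(14.0) − 1/(39.6) = 0.04618, so d_i1 = 21.66 cm; m₁ = −d_i1/d_o1 = -0.5470.
d_o2 = 8.87 − (21.66) = -12.79 cm (virtual object).
f₂ = −6.70 cm (diverging).
Lens 2: 1/d_i2 = 1/(-6.70) − 1/(-12.79) = -0.07107, so d_i2 = -14.07 cm; m₂ = −d_i2/d_o2 = -1.100.
m = m₁·m₂ = (-0.5470)(-1.100) = +0.602.

m = +0.602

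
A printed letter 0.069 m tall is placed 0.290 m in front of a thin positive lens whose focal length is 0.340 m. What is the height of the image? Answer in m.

0.469 m

1/d_i = 1/f − 1/d_o = 1/(0.3400) − 1/(0.290) = -0.5071, so d_i = -1.972 m.
m = −d_i/d_o = +6.800.
|h_i| = |m|·h_o = 6.800 × 0.069 = 0.469 m. The image is virtual, upright and enlarged, on the same side as the object.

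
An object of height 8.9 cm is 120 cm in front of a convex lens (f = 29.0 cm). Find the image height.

1/d_i = 1/f − 1/d_o = 1/(29.00) − 1/(120) = 0.02615, so d_i = 38.24 cm.
m = −d_i/d_o = -0.3187.
|h_i| = |m|·h_o = 0.3187 × 8.9 = 2.84 cm. The image is real, inverted and reduced, on the far side of the lens.

2.84 cm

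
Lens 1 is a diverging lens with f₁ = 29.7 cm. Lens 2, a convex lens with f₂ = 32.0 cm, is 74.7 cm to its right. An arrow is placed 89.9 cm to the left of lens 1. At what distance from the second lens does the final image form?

47.7 cm

Lens 1 is diverging, so f₁ = −29.7 cm.
Lens 1: 1/d_i1 = 1/f₁ − 1/d_o1 = 1/(-29.7) − 1/(89.9) = -0.04479, so d_i1 = -22.32 cm.
The intermediate image is 22.32 cm to the left of lens 1 (virtual), which is 74.7 − (-22.32) = 97.02 cm to the left of lens 2, so d_o2 = +97.02 cm.
Lens 2: 1/d_i2 = 1/f₂ − 1/d_o2 = 1/(32.0) − 1/(97.02) = 0.02094, so d_i2 = 47.7 cm.
The final image is real, 47.7 cm to the right of lens 2 (overall magnification ≈ -0.12).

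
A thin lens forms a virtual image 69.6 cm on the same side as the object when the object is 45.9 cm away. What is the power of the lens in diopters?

Virtual image ⇒ d_i = −69.6 cm.
1/f = 1/d_o + 1/d_i = 1/(45.9) + 1/(-69.6) = 0.007419 cm⁻¹.
f = 134.8 cm = 1.348 m, so P = 1/f = +0.742 D.

P = +0.742 D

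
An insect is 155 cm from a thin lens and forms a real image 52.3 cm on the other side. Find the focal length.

Real image ⇒ d_i = +52.3 cm.
1/f = 1/d_o + 1/d_i = 1/(155) + 1/(52.3) = 0.02557, so f = 39.1 cm.
Since f is positive, the thin lens is converging.

f = 39.1 cm (converging)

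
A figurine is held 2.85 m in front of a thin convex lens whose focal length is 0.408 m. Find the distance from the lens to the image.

0.476 m

Thin-lens equation: 1/v = 1/f − 1/u = 1/(0.4080) − 1/(2.85) = 2.451 − 0.3509 = 2.100, so v = 0.476 m.
The image is real, inverted and reduced, on the far side of the lens.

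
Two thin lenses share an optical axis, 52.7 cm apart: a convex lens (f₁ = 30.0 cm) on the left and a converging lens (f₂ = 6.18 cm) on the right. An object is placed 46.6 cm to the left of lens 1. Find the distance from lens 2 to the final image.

5.17 cm

Lens 1: 1/d_i1 = 1/f₁ − 1/d_o1 = 1/(30.0) − 1/(46.6) = 0.01187, so d_i1 = 84.22 cm.
The intermediate image is 84.22 cm to the right of lens 1, which lies 31.52 cm to the right of lens 2 — a virtual object — so d_o2 = −31.52 cm.
Lens 2: 1/d_i2 = 1/f₂ − 1/d_o2 = 1/(6.18) − 1/(-31.52) = 0.1935, so d_i2 = 5.17 cm.
The final image is real, 5.17 cm to the right of lens 2 (overall magnification ≈ -0.30).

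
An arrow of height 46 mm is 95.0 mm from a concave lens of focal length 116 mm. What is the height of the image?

25.3 mm

For a concave lens, f = -116 mm.
1/d_i = 1/f − 1/d_o = 1/(-116.0) − 1/(95.0) = -0.01915, so d_i = -52.23 mm.
m = −d_i/d_o = +0.5498.
|h_i| = |m|·h_o = 0.5498 × 46 = 25.3 mm. The image is virtual, upright and reduced, on the same side as the object.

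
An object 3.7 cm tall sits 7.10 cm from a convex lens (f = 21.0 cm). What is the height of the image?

5.59 cm

1/d_i = 1/f − 1/d_o = 1/(21.00) − 1/(7.10) = -0.09323, so d_i = -10.73 cm.
m = −d_i/d_o = +1.511.
|h_i| = |m|·h_o = 1.511 × 3.7 = 5.59 cm. The image is virtual, upright and enlarged, on the same side as the object.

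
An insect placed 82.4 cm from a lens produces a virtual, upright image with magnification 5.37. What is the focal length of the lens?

m = −d_i/d_o ⇒ d_i = −m·d_o = −(+5.37)·(82.4) = -442.5 cm.
1/f = 1/d_o + 1/d_i = 1/(82.4) + 1/(-442.5) = 0.009876, so f = 101 cm.
Since f is positive, the lens is converging.

f = 101 cm (converging)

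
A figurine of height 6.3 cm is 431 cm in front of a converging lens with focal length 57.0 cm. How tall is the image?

0.960 cm

1/d_i = 1/f − 1/d_o = 1/(57.00) − 1/(431) = 0.01522, so d_i = 65.69 cm.
m = −d_i/d_o = -0.1524.
|h_i| = |m|·h_o = 0.1524 × 6.3 = 0.960 cm. The image is real, inverted and reduced, on the far side of the lens.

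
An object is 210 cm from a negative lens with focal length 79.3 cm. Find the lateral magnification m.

For a negative lens, f = -79.3 cm.
1/d_i = 1/f − 1/d_o = 1/(-79.30) − 1/(210) = -0.01737, so d_i = -57.56 cm.
m = −d_i/d_o = −(-57.56)/(210) = +0.274.
The image is virtual, upright and reduced, on the same side as the object.

m = +0.274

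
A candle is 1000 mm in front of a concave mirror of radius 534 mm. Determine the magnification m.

m = -0.364

f = R/2 = 534/2 = 267.0 mm.
1/d_i = 1/f − 1/d_o = 1/(267.0) − 1/(1000) = 0.002745, so d_i = 364.3 mm.
m = −d_i/d_o = −(364.3)/(1000) = -0.364.
The image is real, inverted and reduced, in front of the mirror.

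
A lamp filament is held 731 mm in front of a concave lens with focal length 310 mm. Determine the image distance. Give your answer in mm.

218 mm

For a concave lens, f = -310 mm.
Thin-lens equation: 1/q = 1/f − 1/p = 1/(-310.0) − 1/(731) = -0.003226 − 0.001368 = -0.004594, so q = -218 mm.
The image is virtual, upright and reduced, on the same side as the object.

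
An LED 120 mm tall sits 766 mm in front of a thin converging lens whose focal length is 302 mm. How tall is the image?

1/d_i = 1/f − 1/d_o = 1/(302.0) − 1/(766) = 0.002006, so d_i = 498.6 mm.
m = −d_i/d_o = -0.6509.
|h_i| = |m|·h_o = 0.6509 × 120 = 78.1 mm. The image is real, inverted and reduced, on the far side of the lens.

78.1 mm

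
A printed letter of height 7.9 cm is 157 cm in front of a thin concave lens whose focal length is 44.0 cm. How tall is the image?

1.73 cm

For a concave lens, f = -44.0 cm.
1/d_i = 1/f − 1/d_o = 1/(-44.00) − 1/(157) = -0.02910, so d_i = -34.37 cm.
m = −d_i/d_o = +0.2189.
|h_i| = |m|·h_o = 0.2189 × 7.9 = 1.73 cm. The image is virtual, upright and reduced, on the same side as the object.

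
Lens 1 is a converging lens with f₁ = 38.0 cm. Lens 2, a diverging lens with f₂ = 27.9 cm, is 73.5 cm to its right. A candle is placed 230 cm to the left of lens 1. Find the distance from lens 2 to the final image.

Lens 1: 1/d_i1 = 1/f₁ − 1/d_o1 = 1/(38.0) − 1/(230) = 0.02197, so d_i1 = 45.52 cm.
The intermediate image is 45.52 cm to the right of lens 1, which is 73.5 − (45.52) = 27.98 cm to the left of lens 2, so d_o2 = +27.98 cm.
Lens 2 is diverging, so f₂ = −27.9 cm.
Lens 2: 1/d_i2 = 1/f₂ − 1/d_o2 = 1/(-27.9) − 1/(27.98) = -0.07158, so d_i2 = -14.0 cm.
The final image is virtual, 14.0 cm to the left of lens 2 (overall magnification ≈ -0.099).

14.0 cm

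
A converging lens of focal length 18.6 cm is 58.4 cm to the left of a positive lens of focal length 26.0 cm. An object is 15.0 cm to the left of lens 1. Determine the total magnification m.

Lens 1: 1/d_i1 = 1/(18.6) − 1/(15.0) = -0.01290, so d_i1 = -77.50 cm; m₁ = −d_i1/d_o1 = +5.167.
d_o2 = 58.4 − (-77.50) = 135.9 cm.
Lens 2: 1/d_i2 = 1/(26.0) − 1/(135.9) = 0.03110, so d_i2 = 32.15 cm; m₂ = −d_i2/d_o2 = -0.2366.
m = m₁·m₂ = (+5.167)(-0.2366) = -1.22.

m = -1.22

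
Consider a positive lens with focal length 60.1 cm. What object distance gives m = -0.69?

m = −d_i/d_o ⇒ d_i = −m·d_o.
1/f = 1/d_o + 1/d_i = 1/d_o − 1/(m·d_o) = (1 − 1/m)/d_o, so d_o = f(1 − 1/m) = (60.10)(1 − 1/(-0.69)) = 147 cm.

147 cm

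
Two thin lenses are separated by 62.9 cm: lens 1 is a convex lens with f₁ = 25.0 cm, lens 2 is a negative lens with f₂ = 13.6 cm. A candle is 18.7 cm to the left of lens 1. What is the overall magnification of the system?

m = +0.358

Lens 1: 1/d_i1 = 1/(25.0) − 1/(18.7) = -0.01348, so d_i1 = -74.21 cm; m₁ = −d_i1/d_o1 = +3.968.
d_o2 = 62.9 − (-74.21) = 137.1 cm.
f₂ = −13.6 cm (diverging).
Lens 2: 1/d_i2 = 1/(-13.6) − 1/(137.1) = -0.08082, so d_i2 = -12.37 cm; m₂ = −d_i2/d_o2 = +0.09025.
m = m₁·m₂ = (+3.968)(+0.09025) = +0.358.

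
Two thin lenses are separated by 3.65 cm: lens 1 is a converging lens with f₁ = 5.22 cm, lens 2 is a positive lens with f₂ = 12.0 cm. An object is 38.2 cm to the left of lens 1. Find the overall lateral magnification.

m = -0.132

Lens 1: 1/d_i1 = 1/(5.22) − 1/(38.2) = 0.1654, so d_i1 = 6.046 cm; m₁ = −d_i1/d_o1 = -0.1583.
d_o2 = 3.65 − (6.046) = -2.396 cm (virtual object).
Lens 2: 1/d_i2 = 1/(12.0) − 1/(-2.396) = 0.5007, so d_i2 = 1.997 cm; m₂ = −d_i2/d_o2 = +0.8336.
m = m₁·m₂ = (-0.1583)(+0.8336) = -0.132.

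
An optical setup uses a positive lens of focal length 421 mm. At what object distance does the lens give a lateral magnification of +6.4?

m = −d_i/d_o ⇒ d_i = −m·d_o.
1/f = 1/d_o + 1/d_i = 1/d_o − 1/(m·d_o) = (1 − 1/m)/d_o, so d_o = f(1 − 1/m) = (421.0)(1 − 1/(+6.4)) = 355 mm.

355 mm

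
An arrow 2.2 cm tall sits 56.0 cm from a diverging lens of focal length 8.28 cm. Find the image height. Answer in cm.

0.283 cm

For a diverging lens, f = -8.28 cm.
1/d_i = 1/f − 1/d_o = 1/(-8.280) − 1/(56.0) = -0.1386, so d_i = -7.213 cm.
m = −d_i/d_o = +0.1288.
|h_i| = |m|·h_o = 0.1288 × 2.2 = 0.283 cm. The image is virtual, upright and reduced, on the same side as the object.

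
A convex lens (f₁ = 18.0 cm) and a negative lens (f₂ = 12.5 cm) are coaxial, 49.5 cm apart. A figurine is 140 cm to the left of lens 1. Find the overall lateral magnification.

Lens 1: 1/d_i1 = 1/(18.0) − 1/(140) = 0.04841, so d_i1 = 20.66 cm; m₁ = −d_i1/d_o1 = -0.1476.
d_o2 = 49.5 − (20.66) = 28.84 cm.
f₂ = −12.5 cm (diverging).
Lens 2: 1/d_i2 = 1/(-12.5) − 1/(28.84) = -0.1147, so d_i2 = -8.720 cm; m₂ = −d_i2/d_o2 = +0.3024.
m = m₁·m₂ = (-0.1476)(+0.3024) = -0.0446.

m = -0.0446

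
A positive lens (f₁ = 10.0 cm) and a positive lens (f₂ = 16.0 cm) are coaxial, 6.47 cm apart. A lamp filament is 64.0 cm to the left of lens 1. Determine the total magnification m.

m = -0.139

Lens 1: 1/d_i1 = 1/(10.0) − 1/(64.0) = 0.08438, so d_i1 = 11.85 cm; m₁ = −d_i1/d_o1 = -0.1852.
d_o2 = 6.47 − (11.85) = -5.380 cm (virtual object).
Lens 2: 1/d_i2 = 1/(16.0) − 1/(-5.380) = 0.2484, so d_i2 = 4.026 cm; m₂ = −d_i2/d_o2 = +0.7484.
m = m₁·m₂ = (-0.1852)(+0.7484) = -0.139.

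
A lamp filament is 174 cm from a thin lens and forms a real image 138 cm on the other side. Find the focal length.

f = 77.0 cm (converging)

Real image ⇒ d_i = +138 cm.
1/f = 1/d_o + 1/d_i = 1/(174) + 1/(138) = 0.01299, so f = 77.0 cm.
Since f is positive, the thin lens is converging.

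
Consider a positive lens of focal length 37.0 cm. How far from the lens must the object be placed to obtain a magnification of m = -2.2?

m = −d_i/d_o ⇒ d_i = −m·d_o.
1/f = 1/d_o + 1/d_i = 1/d_o − 1/(m·d_o) = (1 − 1/m)/d_o, so d_o = f(1 − 1/m) = (37.00)(1 − 1/(-2.2)) = 53.8 cm.

53.8 cm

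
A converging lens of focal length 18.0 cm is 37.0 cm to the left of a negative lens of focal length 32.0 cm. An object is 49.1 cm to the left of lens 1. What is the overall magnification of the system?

m = -0.456

Lens 1: 1/d_i1 = 1/(18.0) − 1/(49.1) = 0.03519, so d_i1 = 28.42 cm; m₁ = −d_i1/d_o1 = -0.5788.
d_o2 = 37.0 − (28.42) = 8.580 cm.
f₂ = −32.0 cm (diverging).
Lens 2: 1/d_i2 = 1/(-32.0) − 1/(8.580) = -0.1478, so d_i2 = -6.766 cm; m₂ = −d_i2/d_o2 = +0.7886.
m = m₁·m₂ = (-0.5788)(+0.7886) = -0.456.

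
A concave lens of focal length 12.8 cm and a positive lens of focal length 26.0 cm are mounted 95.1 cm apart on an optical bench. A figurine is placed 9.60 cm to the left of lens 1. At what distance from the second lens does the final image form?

Lens 1 is diverging, so f₁ = −12.8 cm.
Lens 1: 1/d_i1 = 1/f₁ − 1/d_o1 = 1/(-12.8) − 1/(9.60) = -0.1823, so d_i1 = -5.486 cm.
The intermediate image is 5.486 cm to the left of lens 1 (virtual), which is 95.1 − (-5.486) = 100.6 cm to the left of lens 2, so d_o2 = +100.6 cm.
Lens 2: 1/d_i2 = 1/f₂ − 1/d_o2 = 1/(26.0) − 1/(100.6) = 0.02852, so d_i2 = 35.1 cm.
The final image is real, 35.1 cm to the right of lens 2 (overall magnification ≈ -0.20).

35.1 cm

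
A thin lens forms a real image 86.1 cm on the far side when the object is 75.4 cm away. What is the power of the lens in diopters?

d_i = +86.1 cm.
1/f = 1/d_o + 1/d_i = 1/(75.4) + 1/(86.1) = 0.02488 cm⁻¹.
f = 40.20 cm = 0.4020 m, so P = 1/f = +2.49 D.

P = +2.49 D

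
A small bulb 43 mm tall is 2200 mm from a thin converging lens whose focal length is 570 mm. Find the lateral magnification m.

m = -0.350

1/d_i = 1/f − 1/d_o = 1/(570.0) − 1/(2200) = 0.001300, so d_i = 769.3 mm.
m = −d_i/d_o = −(769.3)/(2200) = -0.350.
The image is real, inverted and reduced, on the far side of the lens.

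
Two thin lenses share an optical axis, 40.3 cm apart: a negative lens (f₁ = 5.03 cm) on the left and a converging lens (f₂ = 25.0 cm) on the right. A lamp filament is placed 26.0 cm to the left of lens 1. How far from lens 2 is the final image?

57.0 cm

Lens 1 is diverging, so f₁ = −5.03 cm.
Lens 1: 1/d_i1 = 1/f₁ − 1/d_o1 = 1/(-5.03) − 1/(26.0) = -0.2373, so d_i1 = -4.215 cm.
The intermediate image is 4.215 cm to the left of lens 1 (virtual), which is 40.3 − (-4.215) = 44.52 cm to the left of lens 2, so d_o2 = +44.52 cm.
Lens 2: 1/d_i2 = 1/f₂ − 1/d_o2 = 1/(25.0) − 1/(44.52) = 0.01754, so d_i2 = 57.0 cm.
The final image is real, 57.0 cm to the right of lens 2 (overall magnification ≈ -0.21).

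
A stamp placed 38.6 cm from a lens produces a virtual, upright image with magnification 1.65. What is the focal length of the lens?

m = −d_i/d_o ⇒ d_i = −m·d_o = −(+1.65)·(38.6) = -63.69 cm.
1/f = 1/d_o + 1/d_i = 1/(38.6) + 1/(-63.69) = 0.01021, so f = 98.0 cm.
Since f is positive, the lens is converging.

f = 98.0 cm (converging)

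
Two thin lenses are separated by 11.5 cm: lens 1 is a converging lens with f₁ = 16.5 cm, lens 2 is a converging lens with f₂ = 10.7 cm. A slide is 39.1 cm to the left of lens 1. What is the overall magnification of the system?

m = -0.282

Lens 1: 1/d_i1 = 1/(16.5) − 1/(39.1) = 0.03503, so d_i1 = 28.55 cm; m₁ = −d_i1/d_o1 = -0.7302.
d_o2 = 11.5 − (28.55) = -17.05 cm (virtual object).
Lens 2: 1/d_i2 = 1/(10.7) − 1/(-17.05) = 0.1521, so d_i2 = 6.574 cm; m₂ = −d_i2/d_o2 = +0.3856.
m = m₁·m₂ = (-0.7302)(+0.3856) = -0.282.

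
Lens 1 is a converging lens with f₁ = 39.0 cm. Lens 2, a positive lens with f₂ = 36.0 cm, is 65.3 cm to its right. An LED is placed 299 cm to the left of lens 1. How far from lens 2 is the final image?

47.3 cm

Lens 1: 1/d_i1 = 1/f₁ − 1/d_o1 = 1/(39.0) − 1/(299) = 0.02230, so d_i1 = 44.85 cm.
The intermediate image is 44.85 cm to the right of lens 1, which is 65.3 − (44.85) = 20.45 cm to the left of lens 2, so d_o2 = +20.45 cm.
Lens 2: 1/d_i2 = 1/f₂ − 1/d_o2 = 1/(36.0) − 1/(20.45) = -0.02112, so d_i2 = -47.3 cm.
The final image is virtual, 47.3 cm to the left of lens 2 (overall magnification ≈ -0.35).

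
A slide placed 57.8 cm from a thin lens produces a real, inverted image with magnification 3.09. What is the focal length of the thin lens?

f = 43.7 cm (converging)

m = −d_i/d_o ⇒ d_i = −m·d_o = −(-3.09)·(57.8) = 178.6 cm.
1/f = 1/d_o + 1/d_i = 1/(57.8) + 1/(178.6) = 0.02290, so f = 43.7 cm.
Since f is positive, the thin lens is converging.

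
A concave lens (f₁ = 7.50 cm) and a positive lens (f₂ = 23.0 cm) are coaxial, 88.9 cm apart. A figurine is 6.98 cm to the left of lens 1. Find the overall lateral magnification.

f₁ = −7.50 cm (diverging).
Lens 1: 1/d_i1 = 1/(-7.50) − 1/(6.98) = -0.2766, so d_i1 = -3.615 cm; m₁ = −d_i1/d_o1 = +0.5179.
d_o2 = 88.9 − (-3.615) = 92.52 cm.
Lens 2: 1/d_i2 = 1/(23.0) − 1/(92.52) = 0.03267, so d_i2 = 30.61 cm; m₂ = −d_i2/d_o2 = -0.3308.
m = m₁·m₂ = (+0.5179)(-0.3308) = -0.171.

m = -0.171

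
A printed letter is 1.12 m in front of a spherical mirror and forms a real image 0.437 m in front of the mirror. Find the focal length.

Real image ⇒ d_i = +0.437 m.
1/f = 1/d_o + 1/d_i = 1/(1.12) + 1/(0.437) = 3.181, so f = 0.314 m.
Since f is positive, the spherical mirror is concave.

f = 0.314 m (concave)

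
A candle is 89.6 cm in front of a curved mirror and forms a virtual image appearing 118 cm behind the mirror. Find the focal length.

Virtual image ⇒ d_i = −118 cm.
1/f = 1/d_o + 1/d_i = 1/(89.6) + 1/(-118) = 0.002686, so f = 372 cm.
Since f is positive, the curved mirror is concave.

f = 372 cm (concave)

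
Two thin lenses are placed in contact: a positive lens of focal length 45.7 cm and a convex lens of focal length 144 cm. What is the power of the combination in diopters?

P = +2.88 D

P₁ = 1/f₁ = 1/(0.457 m) = +2.188 D; P₂ = 1/f₂ = 1/(1.44 m) = +0.6944 D.
For thin lenses in contact, P = P₁ + P₂ = (+2.188) + (+0.6944) = +2.88 D.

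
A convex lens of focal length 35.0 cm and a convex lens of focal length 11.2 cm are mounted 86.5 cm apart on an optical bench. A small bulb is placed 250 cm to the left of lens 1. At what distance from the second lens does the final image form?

14.8 cm

Lens 1: 1/d_i1 = 1/f₁ − 1/d_o1 = 1/(35.0) − 1/(250) = 0.02457, so d_i1 = 40.70 cm.
The intermediate image is 40.70 cm to the right of lens 1, which is 86.5 − (40.70) = 45.80 cm to the left of lens 2, so d_o2 = +45.80 cm.
Lens 2: 1/d_i2 = 1/f₂ − 1/d_o2 = 1/(11.2) − 1/(45.80) = 0.06745, so d_i2 = 14.8 cm.
The final image is real, 14.8 cm to the right of lens 2 (overall magnification ≈ 0.053).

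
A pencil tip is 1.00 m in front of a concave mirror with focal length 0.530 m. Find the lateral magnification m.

1/d_i = 1/f − 1/d_o = 1/(0.5300) − 1/(1.00) = 0.8868, so d_i = 1.128 m.
m = −d_i/d_o = −(1.128)/(1.00) = -1.13.
The image is real, inverted and enlarged, in front of the mirror.

m = -1.13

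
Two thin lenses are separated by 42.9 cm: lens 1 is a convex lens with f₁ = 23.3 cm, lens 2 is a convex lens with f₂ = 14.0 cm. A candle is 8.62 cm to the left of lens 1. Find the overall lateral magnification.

Lens 1: 1/d_i1 = 1/(23.3) − 1/(8.62) = -0.07309, so d_i1 = -13.68 cm; m₁ = −d_i1/d_o1 = +1.587.
d_o2 = 42.9 − (-13.68) = 56.58 cm.
Lens 2: 1/d_i2 = 1/(14.0) − 1/(56.58) = 0.05375, so d_i2 = 18.60 cm; m₂ = −d_i2/d_o2 = -0.3288.
m = m₁·m₂ = (+1.587)(-0.3288) = -0.522.

m = -0.522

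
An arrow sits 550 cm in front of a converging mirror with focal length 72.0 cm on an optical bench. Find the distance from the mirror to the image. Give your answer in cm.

82.8 cm

Mirror equation: 1/s_i = 1/f − 1/s_o = 1/(72.00) − 1/(550) = 0.01389 − 0.001818 = 0.01207, so s_i = 82.8 cm.
The image is real, inverted and reduced, in front of the mirror.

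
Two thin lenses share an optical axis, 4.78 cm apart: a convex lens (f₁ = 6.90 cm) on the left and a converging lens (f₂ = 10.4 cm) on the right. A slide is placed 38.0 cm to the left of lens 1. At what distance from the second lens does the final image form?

Lens 1: 1/d_i1 = 1/f₁ − 1/d_o1 = 1/(6.90) − 1/(38.0) = 0.1186, so d_i1 = 8.431 cm.
The intermediate image is 8.431 cm to the right of lens 1, which lies 3.651 cm to the right of lens 2 — a virtual object — so d_o2 = −3.651 cm.
Lens 2: 1/d_i2 = 1/f₂ − 1/d_o2 = 1/(10.4) − 1/(-3.651) = 0.3701, so d_i2 = 2.70 cm.
The final image is real, 2.70 cm to the right of lens 2 (overall magnification ≈ -0.16).

2.70 cm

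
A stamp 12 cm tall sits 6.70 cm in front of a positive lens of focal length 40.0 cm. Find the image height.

14.4 cm

1/d_i = 1/f − 1/d_o = 1/(40.00) − 1/(6.70) = -0.1243, so d_i = -8.048 cm.
m = −d_i/d_o = +1.201.
|h_i| = |m|·h_o = 1.201 × 12 = 14.4 cm. The image is virtual, upright and enlarged, on the same side as the object.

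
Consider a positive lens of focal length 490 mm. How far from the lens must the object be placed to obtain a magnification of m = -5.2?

m = −d_i/d_o ⇒ d_i = −m·d_o.
1/f = 1/d_o + 1/d_i = 1/d_o − 1/(m·d_o) = (1 − 1/m)/d_o, so d_o = f(1 − 1/m) = (490.0)(1 − 1/(-5.2)) = 584 mm.

584 mm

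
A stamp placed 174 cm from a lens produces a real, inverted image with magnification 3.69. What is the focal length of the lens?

m = −d_i/d_o ⇒ d_i = −m·d_o = −(-3.69)·(174) = 642.1 cm.
1/f = 1/d_o + 1/d_i = 1/(174) + 1/(642.1) = 0.007305, so f = 137 cm.
Since f is positive, the lens is converging.

f = 137 cm (converging)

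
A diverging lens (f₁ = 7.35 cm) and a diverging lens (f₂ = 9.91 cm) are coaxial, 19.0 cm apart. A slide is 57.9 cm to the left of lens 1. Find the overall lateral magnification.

m = +0.0315

f₁ = −7.35 cm (diverging).
Lens 1: 1/d_i1 = 1/(-7.35) − 1/(57.9) = -0.1533, so d_i1 = -6.522 cm; m₁ = −d_i1/d_o1 = +0.1126.
d_o2 = 19.0 − (-6.522) = 25.52 cm.
f₂ = −9.91 cm (diverging).
Lens 2: 1/d_i2 = 1/(-9.91) − 1/(25.52) = -0.1401, so d_i2 = -7.138 cm; m₂ = −d_i2/d_o2 = +0.2797.
m = m₁·m₂ = (+0.1126)(+0.2797) = +0.0315.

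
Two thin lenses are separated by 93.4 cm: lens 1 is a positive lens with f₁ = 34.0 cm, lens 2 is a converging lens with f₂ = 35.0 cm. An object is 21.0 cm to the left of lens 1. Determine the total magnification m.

Lens 1: 1/d_i1 = 1/(34.0) − 1/(21.0) = -0.01821, so d_i1 = -54.92 cm; m₁ = −d_i1/d_o1 = +2.615.
d_o2 = 93.4 − (-54.92) = 148.3 cm.
Lens 2: 1/d_i2 = 1/(35.0) − 1/(148.3) = 0.02183, so d_i2 = 45.81 cm; m₂ = −d_i2/d_o2 = -0.3089.
m = m₁·m₂ = (+2.615)(-0.3089) = -0.808.

m = -0.808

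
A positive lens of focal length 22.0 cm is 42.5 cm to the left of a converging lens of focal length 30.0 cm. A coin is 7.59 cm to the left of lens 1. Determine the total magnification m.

m = -1.90

Lens 1: 1/d_i1 = 1/(22.0) − 1/(7.59) = -0.08630, so d_i1 = -11.59 cm; m₁ = −d_i1/d_o1 = +1.527.
d_o2 = 42.5 − (-11.59) = 54.09 cm.
Lens 2: 1/d_i2 = 1/(30.0) − 1/(54.09) = 0.01485, so d_i2 = 67.36 cm; m₂ = −d_i2/d_o2 = -1.245.
m = m₁·m₂ = (+1.527)(-1.245) = -1.90.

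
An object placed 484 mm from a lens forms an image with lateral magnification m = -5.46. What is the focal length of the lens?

f = 409 mm (converging)

m = −d_i/d_o ⇒ d_i = −m·d_o = −(-5.46)·(484) = 2643 mm.
1/f = 1/d_o + 1/d_i = 1/(484) + 1/(2643) = 0.002444, so f = 409 mm.
Since f is positive, the lens is converging.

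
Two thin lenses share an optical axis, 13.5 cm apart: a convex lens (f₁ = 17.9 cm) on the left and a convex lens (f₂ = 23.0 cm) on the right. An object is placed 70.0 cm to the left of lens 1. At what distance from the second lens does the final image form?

Lens 1: 1/d_i1 = 1/f₁ − 1/d_o1 = 1/(17.9) − 1/(70.0) = 0.04158, so d_i1 = 24.05 cm.
The intermediate image is 24.05 cm to the right of lens 1, which lies 10.55 cm to the right of lens 2 — a virtual object — so d_o2 = −10.55 cm.
Lens 2: 1/d_i2 = 1/f₂ − 1/d_o2 = 1/(23.0) − 1/(-10.55) = 0.1383, so d_i2 = 7.23 cm.
The final image is real, 7.23 cm to the right of lens 2 (overall magnification ≈ -0.24).

7.23 cm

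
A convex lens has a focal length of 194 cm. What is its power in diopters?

f = 194 cm = 1.94 m.
P = 1/f = 1/(1.94 m) = +0.515 D.

P = +0.515 D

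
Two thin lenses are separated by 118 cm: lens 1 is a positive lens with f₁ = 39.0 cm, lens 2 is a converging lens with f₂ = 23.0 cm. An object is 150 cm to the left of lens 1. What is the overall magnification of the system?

Lens 1: 1/d_i1 = 1/(39.0) − 1/(150) = 0.01897, so d_i1 = 52.70 cm; m₁ = −d_i1/d_o1 = -0.3513.
d_o2 = 118 − (52.70) = 65.30 cm.
Lens 2: 1/d_i2 = 1/(23.0) − 1/(65.30) = 0.02816, so d_i2 = 35.51 cm; m₂ = −d_i2/d_o2 = -0.5437.
m = m₁·m₂ = (-0.3513)(-0.5437) = +0.191.

m = +0.191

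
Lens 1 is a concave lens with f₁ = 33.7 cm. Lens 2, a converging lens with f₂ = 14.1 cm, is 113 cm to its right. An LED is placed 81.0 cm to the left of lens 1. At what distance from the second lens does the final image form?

Lens 1 is diverging, so f₁ = −33.7 cm.
Lens 1: 1/d_i1 = 1/f₁ − 1/d_o1 = 1/(-33.7) − 1/(81.0) = -0.04202, so d_i1 = -23.80 cm.
The intermediate image is 23.80 cm to the left of lens 1 (virtual), which is 113 − (-23.80) = 136.8 cm to the left of lens 2, so d_o2 = +136.8 cm.
Lens 2: 1/d_i2 = 1/f₂ − 1/d_o2 = 1/(14.1) − 1/(136.8) = 0.06361, so d_i2 = 15.7 cm.
The final image is real, 15.7 cm to the right of lens 2 (overall magnification ≈ -0.034).

15.7 cm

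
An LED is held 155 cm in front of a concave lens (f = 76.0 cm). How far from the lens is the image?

51.0 cm

For a concave lens, f = -76.0 cm.
Lens equation: 1/s_i = 1/f − 1/s_o = 1/(-76.00) − 1/(155) = -0.01316 − 0.006452 = -0.01961, so s_i = -51.0 cm.
The image is virtual, upright and reduced, on the same side as the object.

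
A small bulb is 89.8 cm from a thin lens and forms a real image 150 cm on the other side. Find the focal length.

Real image ⇒ d_i = +150 cm.
1/f = 1/d_o + 1/d_i = 1/(89.8) + 1/(150) = 0.01780, so f = 56.2 cm.
Since f is positive, the thin lens is converging.

f = 56.2 cm (converging)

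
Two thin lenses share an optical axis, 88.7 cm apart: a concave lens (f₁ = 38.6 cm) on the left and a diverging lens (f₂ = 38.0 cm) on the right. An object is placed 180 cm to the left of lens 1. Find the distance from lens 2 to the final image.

28.9 cm

Lens 1 is diverging, so f₁ = −38.6 cm.
Lens 1: 1/d_i1 = 1/f₁ − 1/d_o1 = 1/(-38.6) − 1/(180) = -0.03146, so d_i1 = -31.78 cm.
The intermediate image is 31.78 cm to the left of lens 1 (virtual), which is 88.7 − (-31.78) = 120.5 cm to the left of lens 2, so d_o2 = +120.5 cm.
Lens 2 is diverging, so f₂ = −38.0 cm.
Lens 2: 1/d_i2 = 1/f₂ − 1/d_o2 = 1/(-38.0) − 1/(120.5) = -0.03461, so d_i2 = -28.9 cm.
The final image is virtual, 28.9 cm to the left of lens 2 (overall magnification ≈ 0.042).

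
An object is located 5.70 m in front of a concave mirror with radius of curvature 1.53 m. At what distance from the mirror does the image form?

f = R/2 = 1.53/2 = 0.7650 m.
Mirror equation: 1/s_i = 1/f − 1/s_o = 1/(0.7650) − 1/(5.70) = 1.307 − 0.1754 = 1.132, so s_i = 0.884 m.
The image is real, inverted and reduced, in front of the mirror.

0.884 m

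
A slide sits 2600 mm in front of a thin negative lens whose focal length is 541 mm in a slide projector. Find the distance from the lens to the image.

448 mm

For a negative lens, f = -541 mm.
Thin-lens equation: 1/d_i = 1/f − 1/d_o = 1/(-541.0) − 1/(2600) = -0.001848 − 0.0003846 = -0.002233, so d_i = -448 mm.
The image is virtual, upright and reduced, on the same side as the object.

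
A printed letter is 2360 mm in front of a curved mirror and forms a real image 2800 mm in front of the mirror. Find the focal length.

Real image ⇒ d_i = +2800 mm.
1/f = 1/d_o + 1/d_i = 1/(2360) + 1/(2800) = 0.0007809, so f = 1280 mm.
Since f is positive, the curved mirror is concave.

f = 1280 mm (concave)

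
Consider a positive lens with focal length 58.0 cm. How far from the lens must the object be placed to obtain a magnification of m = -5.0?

m = −d_i/d_o ⇒ d_i = −m·d_o.
1/f = 1/d_o + 1/d_i = 1/d_o − 1/(m·d_o) = (1 − 1/m)/d_o, so d_o = f(1 − 1/m) = (58.00)(1 − 1/(-5.0)) = 69.6 cm.

69.6 cm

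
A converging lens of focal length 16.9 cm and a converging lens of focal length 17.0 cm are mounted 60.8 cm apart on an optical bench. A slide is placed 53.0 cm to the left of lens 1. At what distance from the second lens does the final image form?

32.2 cm

Lens 1: 1/d_i1 = 1/f₁ − 1/d_o1 = 1/(16.9) − 1/(53.0) = 0.04030, so d_i1 = 24.81 cm.
The intermediate image is 24.81 cm to the right of lens 1, which is 60.8 − (24.81) = 35.99 cm to the left of lens 2, so d_o2 = +35.99 cm.
Lens 2: 1/d_i2 = 1/f₂ − 1/d_o2 = 1/(17.0) − 1/(35.99) = 0.03104, so d_i2 = 32.2 cm.
The final image is real, 32.2 cm to the right of lens 2 (overall magnification ≈ 0.42).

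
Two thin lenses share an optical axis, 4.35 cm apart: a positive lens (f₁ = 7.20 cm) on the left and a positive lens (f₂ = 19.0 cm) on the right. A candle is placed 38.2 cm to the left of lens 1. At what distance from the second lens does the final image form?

3.65 cm

Lens 1: 1/d_i1 = 1/f₁ − 1/d_o1 = 1/(7.20) − 1/(38.2) = 0.1127, so d_i1 = 8.872 cm.
The intermediate image is 8.872 cm to the right of lens 1, which lies 4.522 cm to the right of lens 2 — a virtual object — so d_o2 = −4.522 cm.
Lens 2: 1/d_i2 = 1/f₂ − 1/d_o2 = 1/(19.0) − 1/(-4.522) = 0.2738, so d_i2 = 3.65 cm.
The final image is real, 3.65 cm to the right of lens 2 (overall magnification ≈ -0.19).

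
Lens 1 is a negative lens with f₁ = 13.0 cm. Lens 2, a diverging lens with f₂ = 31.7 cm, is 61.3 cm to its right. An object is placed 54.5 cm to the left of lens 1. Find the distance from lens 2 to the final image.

Lens 1 is diverging, so f₁ = −13.0 cm.
Lens 1: 1/d_i1 = 1/f₁ − 1/d_o1 = 1/(-13.0) − 1/(54.5) = -0.09527, so d_i1 = -10.50 cm.
The intermediate image is 10.50 cm to the left of lens 1 (virtual), which is 61.3 − (-10.50) = 71.80 cm to the left of lens 2, so d_o2 = +71.80 cm.
Lens 2 is diverging, so f₂ = −31.7 cm.
Lens 2: 1/d_i2 = 1/f₂ − 1/d_o2 = 1/(-31.7) − 1/(71.80) = -0.04547, so d_i2 = -22.0 cm.
The final image is virtual, 22.0 cm to the left of lens 2 (overall magnification ≈ 0.059).

22.0 cm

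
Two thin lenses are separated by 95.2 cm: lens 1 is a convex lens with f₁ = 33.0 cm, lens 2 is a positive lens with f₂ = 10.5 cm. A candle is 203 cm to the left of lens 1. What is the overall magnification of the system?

m = +0.0450

Lens 1: 1/d_i1 = 1/(33.0) − 1/(203) = 0.02538, so d_i1 = 39.41 cm; m₁ = −d_i1/d_o1 = -0.1941.
d_o2 = 95.2 − (39.41) = 55.79 cm.
Lens 2: 1/d_i2 = 1/(10.5) − 1/(55.79) = 0.07731, so d_i2 = 12.93 cm; m₂ = −d_i2/d_o2 = -0.2318.
m = m₁·m₂ = (-0.1941)(-0.2318) = +0.0450.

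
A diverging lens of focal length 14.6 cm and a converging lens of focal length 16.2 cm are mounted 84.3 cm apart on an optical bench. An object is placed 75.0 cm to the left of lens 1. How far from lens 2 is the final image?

19.5 cm

Lens 1 is diverging, so f₁ = −14.6 cm.
Lens 1: 1/d_i1 = 1/f₁ − 1/d_o1 = 1/(-14.6) − 1/(75.0) = -0.08183, so d_i1 = -12.22 cm.
The intermediate image is 12.22 cm to the left of lens 1 (virtual), which is 84.3 − (-12.22) = 96.52 cm to the left of lens 2, so d_o2 = +96.52 cm.
Lens 2: 1/d_i2 = 1/f₂ − 1/d_o2 = 1/(16.2) − 1/(96.52) = 0.05137, so d_i2 = 19.5 cm.
The final image is real, 19.5 cm to the right of lens 2 (overall magnification ≈ -0.033).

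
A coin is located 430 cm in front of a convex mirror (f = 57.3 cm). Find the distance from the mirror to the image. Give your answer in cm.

50.6 cm

For a convex mirror, f = -57.3 cm.
Mirror equation: 1/s_i = 1/f − 1/s_o = 1/(-57.30) − 1/(430) = -0.01745 − 0.002326 = -0.01978, so s_i = -50.6 cm.
The image is virtual, upright and reduced, behind the mirror.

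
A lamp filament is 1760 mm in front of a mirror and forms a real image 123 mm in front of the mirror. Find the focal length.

f = 115 mm (concave)

Real image ⇒ d_i = +123 mm.
1/f = 1/d_o + 1/d_i = 1/(1760) + 1/(123) = 0.008698, so f = 115 mm.
Since f is positive, the mirror is concave.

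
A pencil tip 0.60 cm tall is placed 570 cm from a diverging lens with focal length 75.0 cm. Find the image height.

For a diverging lens, f = -75.0 cm.
1/d_i = 1/f − 1/d_o = 1/(-75.00) − 1/(570) = -0.01509, so d_i = -66.28 cm.
m = −d_i/d_o = +0.1163.
|h_i| = |m|·h_o = 0.1163 × 0.60 = 0.0698 cm. The image is virtual, upright and reduced, on the same side as the object.

0.0698 cm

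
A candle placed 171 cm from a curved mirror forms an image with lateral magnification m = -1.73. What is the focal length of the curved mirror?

m = −d_i/d_o ⇒ d_i = −m·d_o = −(-1.73)·(171) = 295.8 cm.
1/f = 1/d_o + 1/d_i = 1/(171) + 1/(295.8) = 0.009229, so f = 108 cm.
Since f is positive, the curved mirror is concave.

f = 108 cm (concave)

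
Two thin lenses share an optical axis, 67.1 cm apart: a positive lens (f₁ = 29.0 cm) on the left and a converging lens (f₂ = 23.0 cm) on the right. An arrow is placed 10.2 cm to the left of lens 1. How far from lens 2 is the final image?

Lens 1: 1/d_i1 = 1/f₁ − 1/d_o1 = 1/(29.0) − 1/(10.2) = -0.06356, so d_i1 = -15.73 cm.
The intermediate image is 15.73 cm to the left of lens 1 (virtual), which is 67.1 − (-15.73) = 82.83 cm to the left of lens 2, so d_o2 = +82.83 cm.
Lens 2: 1/d_i2 = 1/f₂ − 1/d_o2 = 1/(23.0) − 1/(82.83) = 0.03141, so d_i2 = 31.8 cm.
The final image is real, 31.8 cm to the right of lens 2 (overall magnification ≈ -0.59).

31.8 cm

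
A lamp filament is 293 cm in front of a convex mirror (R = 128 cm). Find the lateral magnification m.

f = R/2 = 128/2 = 64.00 cm; for a convex mirror, f = -64.00 cm.
1/d_i = 1/f − 1/d_o = 1/(-64.00) − 1/(293) = -0.01904, so d_i = -52.53 cm.
m = −d_i/d_o = −(-52.53)/(293) = +0.179.
The image is virtual, upright and reduced, behind the mirror.

m = +0.179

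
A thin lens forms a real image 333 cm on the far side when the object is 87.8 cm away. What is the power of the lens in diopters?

d_i = +333 cm.
1/f = 1/d_o + 1/d_i = 1/(87.8) + 1/(333) = 0.01439 cm⁻¹.
f = 69.48 cm = 0.6948 m, so P = 1/f = +1.44 D.

P = +1.44 D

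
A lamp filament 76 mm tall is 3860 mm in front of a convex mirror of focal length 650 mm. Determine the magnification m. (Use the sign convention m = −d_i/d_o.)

For a convex mirror, f = -650 mm.
1/d_i = 1/f − 1/d_o = 1/(-650.0) − 1/(3860) = -0.001798, so d_i = -556.3 mm.
m = −d_i/d_o = −(-556.3)/(3860) = +0.144.
The image is virtual, upright and reduced, behind the mirror.

m = +0.144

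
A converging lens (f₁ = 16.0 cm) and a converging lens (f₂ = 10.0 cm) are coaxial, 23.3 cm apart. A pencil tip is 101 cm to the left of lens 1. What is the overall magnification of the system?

Lens 1: 1/d_i1 = 1/(16.0) − 1/(101) = 0.05260, so d_i1 = 19.01 cm; m₁ = −d_i1/d_o1 = -0.1882.
d_o2 = 23.3 − (19.01) = 4.290 cm.
Lens 2: 1/d_i2 = 1/(10.0) − 1/(4.290) = -0.1331, so d_i2 = -7.513 cm; m₂ = −d_i2/d_o2 = +1.751.
m = m₁·m₂ = (-0.1882)(+1.751) = -0.330.

m = -0.330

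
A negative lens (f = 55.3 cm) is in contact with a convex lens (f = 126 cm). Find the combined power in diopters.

P = -1.01 D

P₁ = 1/f₁ = 1/(-0.553 m) = -1.808 D; P₂ = 1/f₂ = 1/(1.26 m) = +0.7937 D.
For thin lenses in contact, P = P₁ + P₂ = (-1.808) + (+0.7937) = -1.01 D.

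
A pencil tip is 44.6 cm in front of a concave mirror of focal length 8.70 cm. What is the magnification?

1/d_i = 1/f − 1/d_o = 1/(8.700) − 1/(44.6) = 0.09252, so d_i = 10.81 cm.
m = −d_i/d_o = −(10.81)/(44.6) = -0.242.
The image is real, inverted and reduced, in front of the mirror.

m = -0.242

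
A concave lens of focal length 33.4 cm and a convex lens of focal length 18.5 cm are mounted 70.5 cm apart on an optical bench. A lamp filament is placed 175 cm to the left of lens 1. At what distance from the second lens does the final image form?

22.8 cm

Lens 1 is diverging, so f₁ = −33.4 cm.
Lens 1: 1/d_i1 = 1/f₁ − 1/d_o1 = 1/(-33.4) − 1/(175) = -0.03565, so d_i1 = -28.05 cm.
The intermediate image is 28.05 cm to the left of lens 1 (virtual), which is 70.5 − (-28.05) = 98.55 cm to the left of lens 2, so d_o2 = +98.55 cm.
Lens 2: 1/d_i2 = 1/f₂ − 1/d_o2 = 1/(18.5) − 1/(98.55) = 0.04391, so d_i2 = 22.8 cm.
The final image is real, 22.8 cm to the right of lens 2 (overall magnification ≈ -0.037).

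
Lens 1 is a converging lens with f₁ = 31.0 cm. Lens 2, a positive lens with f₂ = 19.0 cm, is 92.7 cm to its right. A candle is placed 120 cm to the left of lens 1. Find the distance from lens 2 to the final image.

Lens 1: 1/d_i1 = 1/f₁ − 1/d_o1 = 1/(31.0) − 1/(120) = 0.02392, so d_i1 = 41.80 cm.
The intermediate image is 41.80 cm to the right of lens 1, which is 92.7 − (41.80) = 50.90 cm to the left of lens 2, so d_o2 = +50.90 cm.
Lens 2: 1/d_i2 = 1/f₂ − 1/d_o2 = 1/(19.0) − 1/(50.90) = 0.03299, so d_i2 = 30.3 cm.
The final image is real, 30.3 cm to the right of lens 2 (overall magnification ≈ 0.21).

30.3 cm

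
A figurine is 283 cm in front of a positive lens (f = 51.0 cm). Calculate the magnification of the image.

1/d_i = 1/f − 1/d_o = 1/(51.00) − 1/(283) = 0.01607, so d_i = 62.21 cm.
m = −d_i/d_o = −(62.21)/(283) = -0.220.
The image is real, inverted and reduced, on the far side of the lens.

m = -0.220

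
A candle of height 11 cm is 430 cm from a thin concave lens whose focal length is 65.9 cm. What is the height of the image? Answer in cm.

1.46 cm

For a concave lens, f = -65.9 cm.
1/d_i = 1/f − 1/d_o = 1/(-65.90) − 1/(430) = -0.01750, so d_i = -57.14 cm.
m = −d_i/d_o = +0.1329.
|h_i| = |m|·h_o = 0.1329 × 11 = 1.46 cm. The image is virtual, upright and reduced, on the same side as the object.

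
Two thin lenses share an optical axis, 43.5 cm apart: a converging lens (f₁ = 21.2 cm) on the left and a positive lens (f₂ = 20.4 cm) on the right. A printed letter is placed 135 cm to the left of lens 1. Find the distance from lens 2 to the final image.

183 cm

Lens 1: 1/d_i1 = 1/f₁ − 1/d_o1 = 1/(21.2) − 1/(135) = 0.03976, so d_i1 = 25.15 cm.
The intermediate image is 25.15 cm to the right of lens 1, which is 43.5 − (25.15) = 18.35 cm to the left of lens 2, so d_o2 = +18.35 cm.
Lens 2: 1/d_i2 = 1/f₂ − 1/d_o2 = 1/(20.4) − 1/(18.35) = -0.005476, so d_i2 = -183 cm.
The final image is virtual, 183 cm to the left of lens 2 (overall magnification ≈ -1.9).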